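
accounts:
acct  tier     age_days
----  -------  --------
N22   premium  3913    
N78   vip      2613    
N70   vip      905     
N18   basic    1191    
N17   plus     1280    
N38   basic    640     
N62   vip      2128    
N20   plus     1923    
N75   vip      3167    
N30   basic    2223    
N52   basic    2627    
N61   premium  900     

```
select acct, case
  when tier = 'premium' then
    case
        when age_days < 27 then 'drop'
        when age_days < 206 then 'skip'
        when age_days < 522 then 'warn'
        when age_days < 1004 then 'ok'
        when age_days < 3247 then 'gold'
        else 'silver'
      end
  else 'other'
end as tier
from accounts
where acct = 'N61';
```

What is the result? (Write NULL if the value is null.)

acct = N61: tier=premium, age_days=900.
tier='premium' → inner[age_days < 1004] → ok

ok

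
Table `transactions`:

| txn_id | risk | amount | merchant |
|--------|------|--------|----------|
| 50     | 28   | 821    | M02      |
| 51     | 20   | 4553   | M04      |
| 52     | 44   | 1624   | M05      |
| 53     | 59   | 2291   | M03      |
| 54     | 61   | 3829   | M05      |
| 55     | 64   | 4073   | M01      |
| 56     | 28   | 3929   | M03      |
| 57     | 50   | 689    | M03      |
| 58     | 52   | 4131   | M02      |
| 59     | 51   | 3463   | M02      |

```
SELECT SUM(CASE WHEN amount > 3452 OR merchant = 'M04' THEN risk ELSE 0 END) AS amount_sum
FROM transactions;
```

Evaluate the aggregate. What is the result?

276

txn_id=50: ✗
txn_id=51: ✓ → 20
txn_id=52: ✗
txn_id=53: ✗
txn_id=54: ✓ → 61
txn_id=55: ✓ → 64
txn_id=56: ✓ → 28
txn_id=57: ✗
txn_id=58: ✓ → 52
txn_id=59: ✓ → 51
amount_sum = 20 + 61 + 64 + 28 + 52 + 51 = 276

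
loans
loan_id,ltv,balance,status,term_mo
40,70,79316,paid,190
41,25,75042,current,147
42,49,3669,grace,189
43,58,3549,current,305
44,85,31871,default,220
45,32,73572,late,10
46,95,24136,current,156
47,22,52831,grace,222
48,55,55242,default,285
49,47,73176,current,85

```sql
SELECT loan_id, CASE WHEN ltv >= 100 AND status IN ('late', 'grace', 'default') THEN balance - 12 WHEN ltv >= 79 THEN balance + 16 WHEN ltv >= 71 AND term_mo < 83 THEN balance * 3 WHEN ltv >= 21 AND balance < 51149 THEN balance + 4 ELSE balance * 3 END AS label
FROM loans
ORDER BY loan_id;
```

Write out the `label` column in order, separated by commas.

loan_id=40: ELSE → 237948
loan_id=41: ELSE → 225126
loan_id=42: ltv >= 21 AND balance < 51149 → 3673
loan_id=43: ltv >= 21 AND balance < 51149 → 3553
loan_id=44: ltv >= 79 → 31887
loan_id=45: ELSE → 220716
loan_id=46: ltv >= 79 → 24152
loan_id=47: ELSE → 158493
loan_id=48: ELSE → 165726
loan_id=49: ELSE → 219528

237948, 225126, 3673, 3553, 31887, 220716, 24152, 158493, 165726, 219528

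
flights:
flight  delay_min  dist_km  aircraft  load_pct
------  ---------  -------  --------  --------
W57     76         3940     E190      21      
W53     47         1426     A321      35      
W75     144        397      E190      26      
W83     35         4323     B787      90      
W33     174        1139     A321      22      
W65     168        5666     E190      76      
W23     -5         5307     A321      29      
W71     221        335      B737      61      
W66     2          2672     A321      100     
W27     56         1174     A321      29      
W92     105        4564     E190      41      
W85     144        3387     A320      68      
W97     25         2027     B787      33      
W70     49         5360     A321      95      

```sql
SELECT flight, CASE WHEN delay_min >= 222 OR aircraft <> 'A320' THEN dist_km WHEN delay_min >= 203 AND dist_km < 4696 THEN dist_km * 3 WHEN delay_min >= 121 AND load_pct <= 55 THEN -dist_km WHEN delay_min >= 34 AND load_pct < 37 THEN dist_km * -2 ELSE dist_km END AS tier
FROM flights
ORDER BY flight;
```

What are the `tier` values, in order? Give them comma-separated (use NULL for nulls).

5307, 1174, 1139, 1426, 3940, 5666, 2672, 5360, 335, 397, 4323, 3387, 4564, 2027

flight=W23: delay_min >= 222 OR aircraft <> 'A320' → 5307
flight=W27: delay_min >= 222 OR aircraft <> 'A320' → 1174
flight=W33: delay_min >= 222 OR aircraft <> 'A320' → 1139
flight=W53: delay_min >= 222 OR aircraft <> 'A320' → 1426
flight=W57: delay_min >= 222 OR aircraft <> 'A320' → 3940
flight=W65: delay_min >= 222 OR aircraft <> 'A320' → 5666
flight=W66: delay_min >= 222 OR aircraft <> 'A320' → 2672
flight=W70: delay_min >= 222 OR aircraft <> 'A320' → 5360
flight=W71: delay_min >= 222 OR aircraft <> 'A320' → 335
flight=W75: delay_min >= 222 OR aircraft <> 'A320' → 397
flight=W83: delay_min >= 222 OR aircraft <> 'A320' → 4323
flight=W85: ELSE → 3387
flight=W92: delay_min >= 222 OR aircraft <> 'A320' → 4564
flight=W97: delay_min >= 222 OR aircraft <> 'A320' → 2027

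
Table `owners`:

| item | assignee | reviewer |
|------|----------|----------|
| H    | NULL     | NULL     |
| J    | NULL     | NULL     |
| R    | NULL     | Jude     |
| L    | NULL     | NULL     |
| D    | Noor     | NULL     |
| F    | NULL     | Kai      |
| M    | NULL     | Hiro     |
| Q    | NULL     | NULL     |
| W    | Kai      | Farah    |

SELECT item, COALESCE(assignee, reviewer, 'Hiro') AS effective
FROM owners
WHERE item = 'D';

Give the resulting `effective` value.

item = D: assignee=Noor, reviewer=NULL.
assignee=Noor → Noor

Noor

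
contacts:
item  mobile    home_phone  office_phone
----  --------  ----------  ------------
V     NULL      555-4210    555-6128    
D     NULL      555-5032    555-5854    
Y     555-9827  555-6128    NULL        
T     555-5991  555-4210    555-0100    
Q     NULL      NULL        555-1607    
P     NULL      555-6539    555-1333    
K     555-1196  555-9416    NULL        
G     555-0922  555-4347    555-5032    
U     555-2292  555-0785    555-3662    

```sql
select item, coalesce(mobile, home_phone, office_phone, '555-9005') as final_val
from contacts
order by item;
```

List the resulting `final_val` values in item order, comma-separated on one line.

555-5032, 555-0922, 555-1196, 555-6539, 555-1607, 555-5991, 555-2292, 555-4210, 555-9827

item=D: mobile=NULL, home_phone=555-5032 → 555-5032
item=G: mobile=555-0922 → 555-0922
item=K: mobile=555-1196 → 555-1196
item=P: mobile=NULL, home_phone=555-6539 → 555-6539
item=Q: mobile=NULL, home_phone=NULL, office_phone=555-1607 → 555-1607
item=T: mobile=555-5991 → 555-5991
item=U: mobile=555-2292 → 555-2292
item=V: mobile=NULL, home_phone=555-4210 → 555-4210
item=Y: mobile=555-9827 → 555-9827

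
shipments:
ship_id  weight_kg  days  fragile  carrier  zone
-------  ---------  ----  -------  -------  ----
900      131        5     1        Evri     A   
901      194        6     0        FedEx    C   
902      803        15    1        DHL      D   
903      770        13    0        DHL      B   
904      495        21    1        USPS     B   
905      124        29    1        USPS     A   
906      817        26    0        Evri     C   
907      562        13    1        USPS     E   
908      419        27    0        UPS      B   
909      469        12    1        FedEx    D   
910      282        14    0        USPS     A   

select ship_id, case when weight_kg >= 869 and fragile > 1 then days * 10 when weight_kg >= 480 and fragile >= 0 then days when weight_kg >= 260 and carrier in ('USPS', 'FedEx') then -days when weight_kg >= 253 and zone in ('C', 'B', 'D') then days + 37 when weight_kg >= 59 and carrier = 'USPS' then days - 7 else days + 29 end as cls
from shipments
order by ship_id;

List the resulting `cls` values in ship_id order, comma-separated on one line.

ship_id=900: ELSE → 34
ship_id=901: ELSE → 35
ship_id=902: weight_kg >= 480 and fragile >= 0 → 15
ship_id=903: weight_kg >= 480 and fragile >= 0 → 13
ship_id=904: weight_kg >= 480 and fragile >= 0 → 21
ship_id=905: weight_kg >= 59 and carrier = 'USPS' → 22
ship_id=906: weight_kg >= 480 and fragile >= 0 → 26
ship_id=907: weight_kg >= 480 and fragile >= 0 → 13
ship_id=908: weight_kg >= 253 and zone in ('C', 'B', 'D') → 64
ship_id=909: weight_kg >= 260 and carrier in ('USPS', 'FedEx') → -12
ship_id=910: weight_kg >= 260 and carrier in ('USPS', 'FedEx') → -14

34, 35, 15, 13, 21, 22, 26, 13, 64, -12, -14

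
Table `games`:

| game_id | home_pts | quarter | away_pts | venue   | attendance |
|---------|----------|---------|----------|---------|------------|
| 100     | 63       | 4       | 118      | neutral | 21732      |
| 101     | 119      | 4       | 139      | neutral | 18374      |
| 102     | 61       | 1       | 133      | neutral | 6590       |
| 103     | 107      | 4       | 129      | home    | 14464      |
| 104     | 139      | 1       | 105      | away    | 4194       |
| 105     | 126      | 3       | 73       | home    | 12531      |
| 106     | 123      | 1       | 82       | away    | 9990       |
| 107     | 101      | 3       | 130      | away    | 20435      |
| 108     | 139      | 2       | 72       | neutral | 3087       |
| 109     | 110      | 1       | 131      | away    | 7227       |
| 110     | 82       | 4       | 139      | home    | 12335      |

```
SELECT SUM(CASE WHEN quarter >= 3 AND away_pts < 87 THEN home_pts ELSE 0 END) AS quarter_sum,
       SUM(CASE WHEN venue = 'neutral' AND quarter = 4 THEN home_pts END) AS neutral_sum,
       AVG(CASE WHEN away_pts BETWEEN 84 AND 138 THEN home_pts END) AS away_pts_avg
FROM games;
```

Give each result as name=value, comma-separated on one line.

quarter_sum=126, neutral_sum=182, away_pts_avg=96.8333333333

[quarter_sum: quarter >= 3 AND away_pts < 87]
game_id=100: ✗
game_id=101: ✗
game_id=102: ✗
game_id=103: ✗
game_id=104: ✗
game_id=105: ✓ → 126
game_id=106: ✗
game_id=107: ✗
game_id=108: ✗
game_id=109: ✗
game_id=110: ✗
quarter_sum = 126
—
[neutral_sum: venue = 'neutral' AND quarter = 4]
game_id=100: ✓ → 63
game_id=101: ✓ → 119
game_id=102: ✗
game_id=103: ✗
game_id=104: ✗
game_id=105: ✗
game_id=106: ✗
game_id=107: ✗
game_id=108: ✗
game_id=109: ✗
game_id=110: ✗
neutral_sum = 63 + 119 = 182
—
[away_pts_avg: away_pts BETWEEN 84 AND 138]
game_id=100: ✓ → 63
game_id=101: ✗
game_id=102: ✓ → 61
game_id=103: ✓ → 107
game_id=104: ✓ → 139
game_id=105: ✗
game_id=106: ✗
game_id=107: ✓ → 101
game_id=108: ✗
game_id=109: ✓ → 110
game_id=110: ✗
away_pts_avg = (63 + 61 + 107 + 139 + 101 + 110) / 6 = 96.8333333333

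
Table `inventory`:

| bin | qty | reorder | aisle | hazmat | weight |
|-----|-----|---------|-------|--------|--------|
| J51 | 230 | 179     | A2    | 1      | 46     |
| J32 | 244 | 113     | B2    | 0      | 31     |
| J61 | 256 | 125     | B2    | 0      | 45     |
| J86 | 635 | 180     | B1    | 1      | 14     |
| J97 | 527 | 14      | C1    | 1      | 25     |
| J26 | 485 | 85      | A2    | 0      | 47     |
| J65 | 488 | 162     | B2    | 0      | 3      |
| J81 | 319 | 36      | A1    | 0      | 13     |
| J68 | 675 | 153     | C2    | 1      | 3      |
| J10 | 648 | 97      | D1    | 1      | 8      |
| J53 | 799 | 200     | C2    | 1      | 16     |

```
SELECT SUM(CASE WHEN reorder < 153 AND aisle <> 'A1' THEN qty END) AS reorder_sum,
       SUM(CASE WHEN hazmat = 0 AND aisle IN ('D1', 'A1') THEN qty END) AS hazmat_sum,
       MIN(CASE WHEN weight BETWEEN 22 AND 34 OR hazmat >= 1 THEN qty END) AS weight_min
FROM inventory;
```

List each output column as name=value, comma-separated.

reorder_sum=2160, hazmat_sum=319, weight_min=230

[reorder_sum: reorder < 153 AND aisle <> 'A1']
bin=J51: ✗
bin=J32: ✓ → 244
bin=J61: ✓ → 256
bin=J86: ✗
bin=J97: ✓ → 527
bin=J26: ✓ → 485
bin=J65: ✗
bin=J81: ✗
bin=J68: ✗
bin=J10: ✓ → 648
bin=J53: ✗
reorder_sum = 244 + 256 + 527 + 485 + 648 = 2160
—
[hazmat_sum: hazmat = 0 AND aisle IN ('D1', 'A1')]
bin=J51: ✗
bin=J32: ✗
bin=J61: ✗
bin=J86: ✗
bin=J97: ✗
bin=J26: ✗
bin=J65: ✗
bin=J81: ✓ → 319
bin=J68: ✗
bin=J10: ✗
bin=J53: ✗
hazmat_sum = 319
—
[weight_min: weight BETWEEN 22 AND 34 OR hazmat >= 1]
bin=J51: ✓ → 230
bin=J32: ✓ → 244
bin=J61: ✗
bin=J86: ✓ → 635
bin=J97: ✓ → 527
bin=J26: ✗
bin=J65: ✗
bin=J81: ✗
bin=J68: ✓ → 675
bin=J10: ✓ → 648
bin=J53: ✓ → 799
weight_min = MIN(230, 244, 635, 527, 675, 648, 799) = 230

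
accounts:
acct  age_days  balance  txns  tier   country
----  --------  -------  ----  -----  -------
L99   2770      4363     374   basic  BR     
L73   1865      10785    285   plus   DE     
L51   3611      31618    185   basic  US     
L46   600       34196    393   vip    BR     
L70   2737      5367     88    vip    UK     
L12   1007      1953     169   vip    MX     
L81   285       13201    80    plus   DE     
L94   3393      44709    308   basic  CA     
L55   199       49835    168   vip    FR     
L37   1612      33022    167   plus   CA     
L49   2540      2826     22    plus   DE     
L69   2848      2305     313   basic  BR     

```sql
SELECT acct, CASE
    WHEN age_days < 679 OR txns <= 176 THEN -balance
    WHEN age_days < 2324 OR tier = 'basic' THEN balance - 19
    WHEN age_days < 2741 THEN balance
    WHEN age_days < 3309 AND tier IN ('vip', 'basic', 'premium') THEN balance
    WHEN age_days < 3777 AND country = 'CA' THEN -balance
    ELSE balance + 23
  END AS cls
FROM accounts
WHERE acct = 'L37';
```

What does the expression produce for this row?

-33022

acct = L37: age_days=1612, balance=33022, txns=167, tier=plus, country=CA.
age_days < 679 OR txns <= 176 → true → -33022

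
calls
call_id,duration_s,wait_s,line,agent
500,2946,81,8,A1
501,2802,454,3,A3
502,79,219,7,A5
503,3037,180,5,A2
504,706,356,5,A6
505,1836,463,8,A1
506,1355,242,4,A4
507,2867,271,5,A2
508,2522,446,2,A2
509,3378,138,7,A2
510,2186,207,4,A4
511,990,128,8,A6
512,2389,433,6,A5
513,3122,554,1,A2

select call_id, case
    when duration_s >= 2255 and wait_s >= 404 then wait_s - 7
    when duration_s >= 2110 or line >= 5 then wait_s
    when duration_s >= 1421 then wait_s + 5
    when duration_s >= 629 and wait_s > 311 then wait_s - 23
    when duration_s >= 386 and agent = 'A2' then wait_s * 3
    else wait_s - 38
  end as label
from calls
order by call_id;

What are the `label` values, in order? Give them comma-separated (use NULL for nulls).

call_id=500: duration_s >= 2110 or line >= 5 → 81
call_id=501: duration_s >= 2255 and wait_s >= 404 → 447
call_id=502: duration_s >= 2110 or line >= 5 → 219
call_id=503: duration_s >= 2110 or line >= 5 → 180
call_id=504: duration_s >= 2110 or line >= 5 → 356
call_id=505: duration_s >= 2110 or line >= 5 → 463
call_id=506: ELSE → 204
call_id=507: duration_s >= 2110 or line >= 5 → 271
call_id=508: duration_s >= 2255 and wait_s >= 404 → 439
call_id=509: duration_s >= 2110 or line >= 5 → 138
call_id=510: duration_s >= 2110 or line >= 5 → 207
call_id=511: duration_s >= 2110 or line >= 5 → 128
call_id=512: duration_s >= 2255 and wait_s >= 404 → 426
call_id=513: duration_s >= 2255 and wait_s >= 404 → 547

81, 447, 219, 180, 356, 463, 204, 271, 439, 138, 207, 128, 426, 547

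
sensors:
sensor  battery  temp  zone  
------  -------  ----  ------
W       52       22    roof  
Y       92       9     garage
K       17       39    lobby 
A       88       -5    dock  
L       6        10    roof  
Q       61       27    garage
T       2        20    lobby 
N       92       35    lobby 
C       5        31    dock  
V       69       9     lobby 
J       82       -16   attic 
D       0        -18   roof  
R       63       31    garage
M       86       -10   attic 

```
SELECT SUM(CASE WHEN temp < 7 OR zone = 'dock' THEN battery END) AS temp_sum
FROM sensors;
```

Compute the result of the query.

261

sensor=W: ✗
sensor=Y: ✗
sensor=K: ✗
sensor=A: ✓ → 88
sensor=L: ✗
sensor=Q: ✗
sensor=T: ✗
sensor=N: ✗
sensor=C: ✓ → 5
sensor=V: ✗
sensor=J: ✓ → 82
sensor=D: ✓ → 0
sensor=R: ✗
sensor=M: ✓ → 86
temp_sum = 88 + 5 + 82 + 86 = 261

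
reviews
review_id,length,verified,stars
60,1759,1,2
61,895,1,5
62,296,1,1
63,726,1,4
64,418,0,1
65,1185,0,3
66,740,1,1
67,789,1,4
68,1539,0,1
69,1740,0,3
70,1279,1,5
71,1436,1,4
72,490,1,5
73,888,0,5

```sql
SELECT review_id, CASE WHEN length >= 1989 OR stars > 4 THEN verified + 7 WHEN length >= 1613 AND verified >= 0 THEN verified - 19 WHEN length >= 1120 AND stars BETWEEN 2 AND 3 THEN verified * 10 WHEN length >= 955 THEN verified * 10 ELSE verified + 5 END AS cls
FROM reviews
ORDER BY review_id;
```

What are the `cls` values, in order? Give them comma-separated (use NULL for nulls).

review_id=60: length >= 1613 AND verified >= 0 → -18
review_id=61: length >= 1989 OR stars > 4 → 8
review_id=62: ELSE → 6
review_id=63: ELSE → 6
review_id=64: ELSE → 5
review_id=65: length >= 1120 AND stars BETWEEN 2 AND 3 → 0
review_id=66: ELSE → 6
review_id=67: ELSE → 6
review_id=68: length >= 955 → 0
review_id=69: length >= 1613 AND verified >= 0 → -19
review_id=70: length >= 1989 OR stars > 4 → 8
review_id=71: length >= 955 → 10
review_id=72: length >= 1989 OR stars > 4 → 8
review_id=73: length >= 1989 OR stars > 4 → 7

-18, 8, 6, 6, 5, 0, 6, 6, 0, -19, 8, 10, 8, 7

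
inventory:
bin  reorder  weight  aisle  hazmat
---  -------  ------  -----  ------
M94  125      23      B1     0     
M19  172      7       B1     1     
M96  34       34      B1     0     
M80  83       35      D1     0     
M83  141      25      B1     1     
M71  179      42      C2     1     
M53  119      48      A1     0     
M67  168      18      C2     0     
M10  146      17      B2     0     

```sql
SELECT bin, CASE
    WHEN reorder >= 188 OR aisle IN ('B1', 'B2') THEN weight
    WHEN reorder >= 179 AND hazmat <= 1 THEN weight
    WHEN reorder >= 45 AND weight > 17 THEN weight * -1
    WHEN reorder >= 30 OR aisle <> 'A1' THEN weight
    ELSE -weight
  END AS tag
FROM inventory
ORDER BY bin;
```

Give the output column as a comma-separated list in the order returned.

bin=M10: reorder >= 188 OR aisle IN ('B1', 'B2') → 17
bin=M19: reorder >= 188 OR aisle IN ('B1', 'B2') → 7
bin=M53: reorder >= 45 AND weight > 17 → -48
bin=M67: reorder >= 45 AND weight > 17 → -18
bin=M71: reorder >= 179 AND hazmat <= 1 → 42
bin=M80: reorder >= 45 AND weight > 17 → -35
bin=M83: reorder >= 188 OR aisle IN ('B1', 'B2') → 25
bin=M94: reorder >= 188 OR aisle IN ('B1', 'B2') → 23
bin=M96: reorder >= 188 OR aisle IN ('B1', 'B2') → 34

17, 7, -48, -18, 42, -35, 25, 23, 34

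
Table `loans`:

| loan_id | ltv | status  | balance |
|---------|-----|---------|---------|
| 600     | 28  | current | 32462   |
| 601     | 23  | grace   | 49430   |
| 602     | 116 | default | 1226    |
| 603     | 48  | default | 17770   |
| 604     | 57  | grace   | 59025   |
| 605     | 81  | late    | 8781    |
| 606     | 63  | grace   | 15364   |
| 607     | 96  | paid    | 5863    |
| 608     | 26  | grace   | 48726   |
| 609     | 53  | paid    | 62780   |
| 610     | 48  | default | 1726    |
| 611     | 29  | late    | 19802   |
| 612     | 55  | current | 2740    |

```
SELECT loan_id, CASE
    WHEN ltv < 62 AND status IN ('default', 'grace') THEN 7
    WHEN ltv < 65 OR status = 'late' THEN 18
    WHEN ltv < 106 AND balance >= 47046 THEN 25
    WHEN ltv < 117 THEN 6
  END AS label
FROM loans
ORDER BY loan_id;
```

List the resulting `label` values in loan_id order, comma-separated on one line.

18, 7, 6, 7, 7, 18, 18, 6, 7, 18, 7, 18, 18

loan_id=600: ltv < 65 OR status = 'late' → 18
loan_id=601: ltv < 62 AND status IN ('default', 'grace') → 7
loan_id=602: ltv < 117 → 6
loan_id=603: ltv < 62 AND status IN ('default', 'grace') → 7
loan_id=604: ltv < 62 AND status IN ('default', 'grace') → 7
loan_id=605: ltv < 65 OR status = 'late' → 18
loan_id=606: ltv < 65 OR status = 'late' → 18
loan_id=607: ltv < 117 → 6
loan_id=608: ltv < 62 AND status IN ('default', 'grace') → 7
loan_id=609: ltv < 65 OR status = 'late' → 18
loan_id=610: ltv < 62 AND status IN ('default', 'grace') → 7
loan_id=611: ltv < 65 OR status = 'late' → 18
loan_id=612: ltv < 65 OR status = 'late' → 18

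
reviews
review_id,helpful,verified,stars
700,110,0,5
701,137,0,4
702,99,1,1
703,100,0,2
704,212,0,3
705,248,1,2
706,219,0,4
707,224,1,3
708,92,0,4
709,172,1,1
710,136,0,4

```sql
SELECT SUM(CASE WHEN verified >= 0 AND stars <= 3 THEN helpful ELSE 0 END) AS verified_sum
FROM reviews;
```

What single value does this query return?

1055

review_id=700: ✗
review_id=701: ✗
review_id=702: ✓ → 99
review_id=703: ✓ → 100
review_id=704: ✓ → 212
review_id=705: ✓ → 248
review_id=706: ✗
review_id=707: ✓ → 224
review_id=708: ✗
review_id=709: ✓ → 172
review_id=710: ✗
verified_sum = 99 + 100 + 212 + 248 + 224 + 172 = 1055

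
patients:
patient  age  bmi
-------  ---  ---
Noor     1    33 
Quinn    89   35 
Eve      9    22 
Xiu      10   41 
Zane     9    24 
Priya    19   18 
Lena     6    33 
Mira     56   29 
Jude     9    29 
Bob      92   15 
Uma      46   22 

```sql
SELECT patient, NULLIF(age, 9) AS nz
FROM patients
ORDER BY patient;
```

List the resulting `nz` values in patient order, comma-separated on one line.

92, NULL, NULL, 6, 56, 1, 19, 89, 46, 10, NULL

patient=Bob: age=92 vs 9: differ → 92
patient=Eve: age=9 vs 9: equal → NULL
patient=Jude: age=9 vs 9: equal → NULL
patient=Lena: age=6 vs 9: differ → 6
patient=Mira: age=56 vs 9: differ → 56
patient=Noor: age=1 vs 9: differ → 1
patient=Priya: age=19 vs 9: differ → 19
patient=Quinn: age=89 vs 9: differ → 89
patient=Uma: age=46 vs 9: differ → 46
patient=Xiu: age=10 vs 9: differ → 10
patient=Zane: age=9 vs 9: equal → NULL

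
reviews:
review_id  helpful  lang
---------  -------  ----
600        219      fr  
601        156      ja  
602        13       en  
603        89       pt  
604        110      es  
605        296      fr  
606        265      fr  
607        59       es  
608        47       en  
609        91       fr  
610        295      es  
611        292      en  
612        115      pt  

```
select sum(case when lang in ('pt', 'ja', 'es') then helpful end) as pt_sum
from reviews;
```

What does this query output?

review_id=600: ✗
review_id=601: ✓ → 156
review_id=602: ✗
review_id=603: ✓ → 89
review_id=604: ✓ → 110
review_id=605: ✗
review_id=606: ✗
review_id=607: ✓ → 59
review_id=608: ✗
review_id=609: ✗
review_id=610: ✓ → 295
review_id=611: ✗
review_id=612: ✓ → 115
pt_sum = 156 + 89 + 110 + 59 + 295 + 115 = 824

824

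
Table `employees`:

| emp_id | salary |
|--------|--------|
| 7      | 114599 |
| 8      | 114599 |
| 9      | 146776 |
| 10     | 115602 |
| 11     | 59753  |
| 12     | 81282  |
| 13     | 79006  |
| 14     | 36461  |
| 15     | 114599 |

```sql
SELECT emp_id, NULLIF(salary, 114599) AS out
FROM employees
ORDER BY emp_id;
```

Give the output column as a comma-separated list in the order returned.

NULL, NULL, 146776, 115602, 59753, 81282, 79006, 36461, NULL

emp_id=7: salary=114599 vs 114599: equal → NULL
emp_id=8: salary=114599 vs 114599: equal → NULL
emp_id=9: salary=146776 vs 114599: differ → 146776
emp_id=10: salary=115602 vs 114599: differ → 115602
emp_id=11: salary=59753 vs 114599: differ → 59753
emp_id=12: salary=81282 vs 114599: differ → 81282
emp_id=13: salary=79006 vs 114599: differ → 79006
emp_id=14: salary=36461 vs 114599: differ → 36461
emp_id=15: salary=114599 vs 114599: equal → NULL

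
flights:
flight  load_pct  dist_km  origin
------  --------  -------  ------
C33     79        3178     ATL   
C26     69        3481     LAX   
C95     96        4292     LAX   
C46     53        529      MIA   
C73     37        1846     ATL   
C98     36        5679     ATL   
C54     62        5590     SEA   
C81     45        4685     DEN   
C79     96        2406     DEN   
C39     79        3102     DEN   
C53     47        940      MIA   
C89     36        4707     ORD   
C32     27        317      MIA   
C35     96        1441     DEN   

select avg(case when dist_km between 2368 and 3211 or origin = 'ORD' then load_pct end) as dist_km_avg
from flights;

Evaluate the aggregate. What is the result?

flight=C33: ✓ → 79
flight=C26: ✗
flight=C95: ✗
flight=C46: ✗
flight=C73: ✗
flight=C98: ✗
flight=C54: ✗
flight=C81: ✗
flight=C79: ✓ → 96
flight=C39: ✓ → 79
flight=C53: ✗
flight=C89: ✓ → 36
flight=C32: ✗
flight=C35: ✗
dist_km_avg = (79 + 96 + 79 + 36) / 4 = 72.5

72.5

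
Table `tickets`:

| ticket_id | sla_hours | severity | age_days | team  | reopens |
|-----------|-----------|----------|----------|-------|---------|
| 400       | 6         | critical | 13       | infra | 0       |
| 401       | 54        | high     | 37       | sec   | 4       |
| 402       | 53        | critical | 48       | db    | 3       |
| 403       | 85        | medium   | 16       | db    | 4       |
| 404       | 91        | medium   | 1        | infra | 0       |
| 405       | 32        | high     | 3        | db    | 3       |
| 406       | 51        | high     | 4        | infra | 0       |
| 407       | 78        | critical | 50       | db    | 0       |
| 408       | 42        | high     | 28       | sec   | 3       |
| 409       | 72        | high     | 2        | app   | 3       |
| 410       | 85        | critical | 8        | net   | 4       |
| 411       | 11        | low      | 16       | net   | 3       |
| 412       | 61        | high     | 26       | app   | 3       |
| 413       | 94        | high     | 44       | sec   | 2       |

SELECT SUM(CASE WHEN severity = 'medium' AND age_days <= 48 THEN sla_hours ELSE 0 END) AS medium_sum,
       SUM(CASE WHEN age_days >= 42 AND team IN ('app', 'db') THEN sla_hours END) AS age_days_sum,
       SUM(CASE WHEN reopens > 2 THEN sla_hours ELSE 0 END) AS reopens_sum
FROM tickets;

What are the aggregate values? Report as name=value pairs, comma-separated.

medium_sum=176, age_days_sum=131, reopens_sum=495

[medium_sum: severity = 'medium' AND age_days <= 48]
ticket_id=400: ✗
ticket_id=401: ✗
ticket_id=402: ✗
ticket_id=403: ✓ → 85
ticket_id=404: ✓ → 91
ticket_id=405: ✗
ticket_id=406: ✗
ticket_id=407: ✗
ticket_id=408: ✗
ticket_id=409: ✗
ticket_id=410: ✗
ticket_id=411: ✗
ticket_id=412: ✗
ticket_id=413: ✗
medium_sum = 85 + 91 = 176
—
[age_days_sum: age_days >= 42 AND team IN ('app', 'db')]
ticket_id=400: ✗
ticket_id=401: ✗
ticket_id=402: ✓ → 53
ticket_id=403: ✗
ticket_id=404: ✗
ticket_id=405: ✗
ticket_id=406: ✗
ticket_id=407: ✓ → 78
ticket_id=408: ✗
ticket_id=409: ✗
ticket_id=410: ✗
ticket_id=411: ✗
ticket_id=412: ✗
ticket_id=413: ✗
age_days_sum = 53 + 78 = 131
—
[reopens_sum: reopens > 2]
ticket_id=400: ✗
ticket_id=401: ✓ → 54
ticket_id=402: ✓ → 53
ticket_id=403: ✓ → 85
ticket_id=404: ✗
ticket_id=405: ✓ → 32
ticket_id=406: ✗
ticket_id=407: ✗
ticket_id=408: ✓ → 42
ticket_id=409: ✓ → 72
ticket_id=410: ✓ → 85
ticket_id=411: ✓ → 11
ticket_id=412: ✓ → 61
ticket_id=413: ✗
reopens_sum = 54 + 53 + 85 + 32 + 42 + 72 + 85 + 11 + 61 = 495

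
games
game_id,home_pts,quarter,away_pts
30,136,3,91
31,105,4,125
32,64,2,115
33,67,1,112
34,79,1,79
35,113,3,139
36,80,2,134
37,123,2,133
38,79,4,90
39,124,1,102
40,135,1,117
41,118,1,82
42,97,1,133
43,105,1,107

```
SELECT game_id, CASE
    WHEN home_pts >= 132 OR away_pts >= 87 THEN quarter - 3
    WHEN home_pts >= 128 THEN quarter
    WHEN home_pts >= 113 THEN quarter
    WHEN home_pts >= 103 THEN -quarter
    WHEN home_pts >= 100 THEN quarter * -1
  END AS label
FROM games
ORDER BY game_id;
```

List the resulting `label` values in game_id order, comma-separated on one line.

game_id=30: home_pts >= 132 OR away_pts >= 87 → 0
game_id=31: home_pts >= 132 OR away_pts >= 87 → 1
game_id=32: home_pts >= 132 OR away_pts >= 87 → -1
game_id=33: home_pts >= 132 OR away_pts >= 87 → -2
game_id=34: (no match → NULL) → NULL
game_id=35: home_pts >= 132 OR away_pts >= 87 → 0
game_id=36: home_pts >= 132 OR away_pts >= 87 → -1
game_id=37: home_pts >= 132 OR away_pts >= 87 → -1
game_id=38: home_pts >= 132 OR away_pts >= 87 → 1
game_id=39: home_pts >= 132 OR away_pts >= 87 → -2
game_id=40: home_pts >= 132 OR away_pts >= 87 → -2
game_id=41: home_pts >= 113 → 1
game_id=42: home_pts >= 132 OR away_pts >= 87 → -2
game_id=43: home_pts >= 132 OR away_pts >= 87 → -2

0, 1, -1, -2, NULL, 0, -1, -1, 1, -2, -2, 1, -2, -2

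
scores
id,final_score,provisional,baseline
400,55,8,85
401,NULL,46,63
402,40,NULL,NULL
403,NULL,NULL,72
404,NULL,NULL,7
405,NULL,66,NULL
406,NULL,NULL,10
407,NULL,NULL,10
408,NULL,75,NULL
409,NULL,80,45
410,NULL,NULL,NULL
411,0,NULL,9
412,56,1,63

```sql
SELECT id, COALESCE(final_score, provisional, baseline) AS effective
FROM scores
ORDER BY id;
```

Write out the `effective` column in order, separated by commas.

id=400: final_score=55 → 55
id=401: final_score=NULL, provisional=46 → 46
id=402: final_score=40 → 40
id=403: final_score=NULL, provisional=NULL, baseline=72 → 72
id=404: final_score=NULL, provisional=NULL, baseline=7 → 7
id=405: final_score=NULL, provisional=66 → 66
id=406: final_score=NULL, provisional=NULL, baseline=10 → 10
id=407: final_score=NULL, provisional=NULL, baseline=10 → 10
id=408: final_score=NULL, provisional=75 → 75
id=409: final_score=NULL, provisional=80 → 80
id=410: final_score=NULL, provisional=NULL, baseline=NULL (all NULL) → NULL
id=411: final_score=0 → 0
id=412: final_score=56 → 56

55, 46, 40, 72, 7, 66, 10, 10, 75, 80, NULL, 0, 56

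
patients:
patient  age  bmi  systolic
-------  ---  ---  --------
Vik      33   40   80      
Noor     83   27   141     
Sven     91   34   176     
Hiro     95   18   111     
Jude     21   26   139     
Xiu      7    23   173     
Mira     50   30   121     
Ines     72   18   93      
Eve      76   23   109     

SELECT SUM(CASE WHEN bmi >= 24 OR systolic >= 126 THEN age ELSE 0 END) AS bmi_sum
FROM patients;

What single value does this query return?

patient=Vik: ✓ → 33
patient=Noor: ✓ → 83
patient=Sven: ✓ → 91
patient=Hiro: ✗
patient=Jude: ✓ → 21
patient=Xiu: ✓ → 7
patient=Mira: ✓ → 50
patient=Ines: ✗
patient=Eve: ✗
bmi_sum = 33 + 83 + 91 + 21 + 7 + 50 = 285

285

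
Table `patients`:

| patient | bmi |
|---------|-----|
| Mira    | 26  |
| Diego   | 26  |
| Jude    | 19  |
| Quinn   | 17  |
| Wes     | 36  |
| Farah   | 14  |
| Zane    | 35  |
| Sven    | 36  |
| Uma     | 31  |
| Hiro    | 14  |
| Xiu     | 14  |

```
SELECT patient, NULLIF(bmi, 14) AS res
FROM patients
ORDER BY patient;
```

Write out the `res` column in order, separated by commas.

patient=Diego: bmi=26 vs 14: differ → 26
patient=Farah: bmi=14 vs 14: equal → NULL
patient=Hiro: bmi=14 vs 14: equal → NULL
patient=Jude: bmi=19 vs 14: differ → 19
patient=Mira: bmi=26 vs 14: differ → 26
patient=Quinn: bmi=17 vs 14: differ → 17
patient=Sven: bmi=36 vs 14: differ → 36
patient=Uma: bmi=31 vs 14: differ → 31
patient=Wes: bmi=36 vs 14: differ → 36
patient=Xiu: bmi=14 vs 14: equal → NULL
patient=Zane: bmi=35 vs 14: differ → 35

26, NULL, NULL, 19, 26, 17, 36, 31, 36, NULL, 35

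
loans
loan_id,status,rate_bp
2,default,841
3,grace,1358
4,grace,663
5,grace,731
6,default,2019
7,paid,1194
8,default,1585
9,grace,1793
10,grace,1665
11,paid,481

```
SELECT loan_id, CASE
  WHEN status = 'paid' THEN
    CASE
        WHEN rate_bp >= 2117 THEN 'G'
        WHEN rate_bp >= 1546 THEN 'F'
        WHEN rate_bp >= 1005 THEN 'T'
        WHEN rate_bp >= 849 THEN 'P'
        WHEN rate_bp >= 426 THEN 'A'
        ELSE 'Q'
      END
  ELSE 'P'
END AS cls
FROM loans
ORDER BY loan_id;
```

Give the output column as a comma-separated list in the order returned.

loan_id=2: status='default' → outer ELSE → P
loan_id=3: status='grace' → outer ELSE → P
loan_id=4: status='grace' → outer ELSE → P
loan_id=5: status='grace' → outer ELSE → P
loan_id=6: status='default' → outer ELSE → P
loan_id=7: status='paid' → inner[rate_bp >= 1005] → T
loan_id=8: status='default' → outer ELSE → P
loan_id=9: status='grace' → outer ELSE → P
loan_id=10: status='grace' → outer ELSE → P
loan_id=11: status='paid' → inner[rate_bp >= 426] → A

P, P, P, P, P, T, P, P, P, A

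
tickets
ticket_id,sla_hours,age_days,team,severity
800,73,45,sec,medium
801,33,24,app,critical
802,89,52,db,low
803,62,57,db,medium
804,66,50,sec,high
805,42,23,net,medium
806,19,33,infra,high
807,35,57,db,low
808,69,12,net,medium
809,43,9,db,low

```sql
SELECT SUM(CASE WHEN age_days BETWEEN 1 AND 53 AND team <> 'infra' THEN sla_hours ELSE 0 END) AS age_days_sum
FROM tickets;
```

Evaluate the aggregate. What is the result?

ticket_id=800: ✓ → 73
ticket_id=801: ✓ → 33
ticket_id=802: ✓ → 89
ticket_id=803: ✗
ticket_id=804: ✓ → 66
ticket_id=805: ✓ → 42
ticket_id=806: ✗
ticket_id=807: ✗
ticket_id=808: ✓ → 69
ticket_id=809: ✓ → 43
age_days_sum = 73 + 33 + 89 + 66 + 42 + 69 + 43 = 415

415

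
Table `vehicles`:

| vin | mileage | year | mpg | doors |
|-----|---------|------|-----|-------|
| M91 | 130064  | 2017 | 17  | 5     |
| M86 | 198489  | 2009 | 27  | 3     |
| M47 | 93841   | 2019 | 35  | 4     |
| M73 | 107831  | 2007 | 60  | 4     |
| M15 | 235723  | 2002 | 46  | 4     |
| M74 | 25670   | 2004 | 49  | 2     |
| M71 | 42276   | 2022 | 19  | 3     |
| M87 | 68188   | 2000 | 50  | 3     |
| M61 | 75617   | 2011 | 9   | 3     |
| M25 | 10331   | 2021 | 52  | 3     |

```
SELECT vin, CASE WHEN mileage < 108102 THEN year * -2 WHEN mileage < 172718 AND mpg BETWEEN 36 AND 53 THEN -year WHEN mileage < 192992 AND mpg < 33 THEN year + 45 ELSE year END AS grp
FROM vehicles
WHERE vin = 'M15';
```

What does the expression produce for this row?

2002

vin = M15: mileage=235723, year=2002, mpg=46, doors=4.
mileage < 108102 → false
mileage < 172718 AND mpg BETWEEN 36 AND 53 → false
mileage < 192992 AND mpg < 33 → false
No prior WHEN matched → ELSE → 2002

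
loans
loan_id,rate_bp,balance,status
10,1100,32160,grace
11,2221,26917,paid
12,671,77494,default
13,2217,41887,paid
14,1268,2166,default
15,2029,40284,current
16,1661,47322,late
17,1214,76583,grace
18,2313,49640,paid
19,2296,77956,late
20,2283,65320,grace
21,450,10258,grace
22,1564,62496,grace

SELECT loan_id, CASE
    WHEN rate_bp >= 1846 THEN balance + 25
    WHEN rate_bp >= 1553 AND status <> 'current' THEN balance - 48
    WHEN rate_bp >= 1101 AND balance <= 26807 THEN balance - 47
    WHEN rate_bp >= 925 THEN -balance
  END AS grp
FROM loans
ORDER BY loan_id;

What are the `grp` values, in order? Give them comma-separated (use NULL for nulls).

-32160, 26942, NULL, 41912, 2119, 40309, 47274, -76583, 49665, 77981, 65345, NULL, 62448

loan_id=10: rate_bp >= 925 → -32160
loan_id=11: rate_bp >= 1846 → 26942
loan_id=12: (no match → NULL) → NULL
loan_id=13: rate_bp >= 1846 → 41912
loan_id=14: rate_bp >= 1101 AND balance <= 26807 → 2119
loan_id=15: rate_bp >= 1846 → 40309
loan_id=16: rate_bp >= 1553 AND status <> 'current' → 47274
loan_id=17: rate_bp >= 925 → -76583
loan_id=18: rate_bp >= 1846 → 49665
loan_id=19: rate_bp >= 1846 → 77981
loan_id=20: rate_bp >= 1846 → 65345
loan_id=21: (no match → NULL) → NULL
loan_id=22: rate_bp >= 1553 AND status <> 'current' → 62448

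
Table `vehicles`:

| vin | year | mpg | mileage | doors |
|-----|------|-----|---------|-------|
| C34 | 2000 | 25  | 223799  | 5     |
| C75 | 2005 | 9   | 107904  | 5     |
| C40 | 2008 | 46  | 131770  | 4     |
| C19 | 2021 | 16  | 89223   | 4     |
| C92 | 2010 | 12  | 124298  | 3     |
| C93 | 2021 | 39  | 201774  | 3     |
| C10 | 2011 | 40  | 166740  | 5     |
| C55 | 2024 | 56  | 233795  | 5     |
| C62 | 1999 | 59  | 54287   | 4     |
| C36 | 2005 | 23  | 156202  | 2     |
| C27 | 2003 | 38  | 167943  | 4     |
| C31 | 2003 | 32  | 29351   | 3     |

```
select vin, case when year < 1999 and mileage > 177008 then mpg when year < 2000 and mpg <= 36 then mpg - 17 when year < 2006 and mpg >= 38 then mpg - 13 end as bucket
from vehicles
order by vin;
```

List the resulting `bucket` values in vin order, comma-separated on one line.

NULL, NULL, 25, NULL, NULL, NULL, NULL, NULL, 46, NULL, NULL, NULL

vin=C10: (no match → NULL) → NULL
vin=C19: (no match → NULL) → NULL
vin=C27: year < 2006 and mpg >= 38 → 25
vin=C31: (no match → NULL) → NULL
vin=C34: (no match → NULL) → NULL
vin=C36: (no match → NULL) → NULL
vin=C40: (no match → NULL) → NULL
vin=C55: (no match → NULL) → NULL
vin=C62: year < 2006 and mpg >= 38 → 46
vin=C75: (no match → NULL) → NULL
vin=C92: (no match → NULL) → NULL
vin=C93: (no match → NULL) → NULL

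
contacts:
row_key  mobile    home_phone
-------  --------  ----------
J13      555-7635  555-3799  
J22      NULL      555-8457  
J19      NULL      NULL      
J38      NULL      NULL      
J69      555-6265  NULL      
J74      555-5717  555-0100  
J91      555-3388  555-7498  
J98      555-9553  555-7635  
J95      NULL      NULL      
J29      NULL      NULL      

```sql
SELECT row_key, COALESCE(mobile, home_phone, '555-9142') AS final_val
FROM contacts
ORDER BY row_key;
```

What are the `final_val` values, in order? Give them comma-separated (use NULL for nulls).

555-7635, 555-9142, 555-8457, 555-9142, 555-9142, 555-6265, 555-5717, 555-3388, 555-9142, 555-9553

row_key=J13: mobile=555-7635 → 555-7635
row_key=J19: mobile=NULL, home_phone=NULL, → literal 555-9142 → 555-9142
row_key=J22: mobile=NULL, home_phone=555-8457 → 555-8457
row_key=J29: mobile=NULL, home_phone=NULL, → literal 555-9142 → 555-9142
row_key=J38: mobile=NULL, home_phone=NULL, → literal 555-9142 → 555-9142
row_key=J69: mobile=555-6265 → 555-6265
row_key=J74: mobile=555-5717 → 555-5717
row_key=J91: mobile=555-3388 → 555-3388
row_key=J95: mobile=NULL, home_phone=NULL, → literal 555-9142 → 555-9142
row_key=J98: mobile=555-9553 → 555-9553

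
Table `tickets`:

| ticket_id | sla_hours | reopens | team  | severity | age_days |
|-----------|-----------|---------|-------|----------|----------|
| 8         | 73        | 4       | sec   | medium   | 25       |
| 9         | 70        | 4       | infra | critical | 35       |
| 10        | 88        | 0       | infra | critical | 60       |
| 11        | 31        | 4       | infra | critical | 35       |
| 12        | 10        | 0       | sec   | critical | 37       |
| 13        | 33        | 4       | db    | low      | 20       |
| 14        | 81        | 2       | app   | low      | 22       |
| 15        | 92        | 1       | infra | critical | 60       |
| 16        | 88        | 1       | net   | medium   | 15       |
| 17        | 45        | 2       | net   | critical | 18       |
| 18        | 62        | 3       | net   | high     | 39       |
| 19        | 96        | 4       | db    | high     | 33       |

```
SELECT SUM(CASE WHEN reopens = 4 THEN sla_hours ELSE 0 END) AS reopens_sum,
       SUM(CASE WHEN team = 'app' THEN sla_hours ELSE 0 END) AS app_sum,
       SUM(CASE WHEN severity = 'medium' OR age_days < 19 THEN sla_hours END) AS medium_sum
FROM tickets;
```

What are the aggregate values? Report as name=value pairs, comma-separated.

reopens_sum=303, app_sum=81, medium_sum=206

[reopens_sum: reopens = 4]
ticket_id=8: ✓ → 73
ticket_id=9: ✓ → 70
ticket_id=10: ✗
ticket_id=11: ✓ → 31
ticket_id=12: ✗
ticket_id=13: ✓ → 33
ticket_id=14: ✗
ticket_id=15: ✗
ticket_id=16: ✗
ticket_id=17: ✗
ticket_id=18: ✗
ticket_id=19: ✓ → 96
reopens_sum = 73 + 70 + 31 + 33 + 96 = 303
—
[app_sum: team = 'app']
ticket_id=8: ✗
ticket_id=9: ✗
ticket_id=10: ✗
ticket_id=11: ✗
ticket_id=12: ✗
ticket_id=13: ✗
ticket_id=14: ✓ → 81
ticket_id=15: ✗
ticket_id=16: ✗
ticket_id=17: ✗
ticket_id=18: ✗
ticket_id=19: ✗
app_sum = 81
—
[medium_sum: severity = 'medium' OR age_days < 19]
ticket_id=8: ✓ → 73
ticket_id=9: ✗
ticket_id=10: ✗
ticket_id=11: ✗
ticket_id=12: ✗
ticket_id=13: ✗
ticket_id=14: ✗
ticket_id=15: ✗
ticket_id=16: ✓ → 88
ticket_id=17: ✓ → 45
ticket_id=18: ✗
ticket_id=19: ✗
medium_sum = 73 + 88 + 45 = 206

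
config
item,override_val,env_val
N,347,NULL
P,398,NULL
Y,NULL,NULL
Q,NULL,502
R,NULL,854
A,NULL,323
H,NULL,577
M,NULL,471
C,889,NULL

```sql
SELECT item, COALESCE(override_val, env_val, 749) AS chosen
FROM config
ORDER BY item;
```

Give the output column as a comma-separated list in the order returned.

item=A: override_val=NULL, env_val=323 → 323
item=C: override_val=889 → 889
item=H: override_val=NULL, env_val=577 → 577
item=M: override_val=NULL, env_val=471 → 471
item=N: override_val=347 → 347
item=P: override_val=398 → 398
item=Q: override_val=NULL, env_val=502 → 502
item=R: override_val=NULL, env_val=854 → 854
item=Y: override_val=NULL, env_val=NULL, → literal 749 → 749

323, 889, 577, 471, 347, 398, 502, 854, 749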